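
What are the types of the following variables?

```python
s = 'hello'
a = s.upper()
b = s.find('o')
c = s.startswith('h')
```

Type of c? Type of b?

startswith() returns bool; find() returns int

bool, int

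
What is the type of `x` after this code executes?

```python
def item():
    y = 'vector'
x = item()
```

Function without return returns None

NoneType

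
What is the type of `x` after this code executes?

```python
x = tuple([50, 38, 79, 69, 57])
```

tuple() constructor returns tuple

tuple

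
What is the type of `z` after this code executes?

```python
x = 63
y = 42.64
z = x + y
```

int + float = float

float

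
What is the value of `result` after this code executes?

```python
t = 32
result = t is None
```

t = 32; result = False

False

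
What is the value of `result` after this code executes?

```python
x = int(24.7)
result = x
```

x = 24; result = 24

24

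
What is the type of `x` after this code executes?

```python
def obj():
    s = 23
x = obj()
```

Function without return returns None

NoneType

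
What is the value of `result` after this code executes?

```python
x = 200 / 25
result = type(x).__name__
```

x is float; result = 'float'

'float'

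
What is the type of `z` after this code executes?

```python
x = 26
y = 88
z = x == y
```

Equality comparison returns bool

bool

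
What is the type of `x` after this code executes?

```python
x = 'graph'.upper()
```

str.upper() returns str

str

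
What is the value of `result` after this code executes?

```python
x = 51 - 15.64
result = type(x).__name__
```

x is float; result = 'float'

'float'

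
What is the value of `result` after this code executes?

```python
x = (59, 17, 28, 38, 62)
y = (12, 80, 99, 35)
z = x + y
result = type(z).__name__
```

x is tuple; y is tuple; z is tuple; result = 'tuple'

'tuple'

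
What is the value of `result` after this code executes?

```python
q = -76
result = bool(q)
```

q = -76; result = True

True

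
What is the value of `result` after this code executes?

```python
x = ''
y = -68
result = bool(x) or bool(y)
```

x = ''; y = -68; result = True

True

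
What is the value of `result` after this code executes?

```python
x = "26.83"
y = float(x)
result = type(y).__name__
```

x is str; y is float; result = 'float'

'float'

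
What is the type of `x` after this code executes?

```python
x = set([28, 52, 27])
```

set() constructor returns set

set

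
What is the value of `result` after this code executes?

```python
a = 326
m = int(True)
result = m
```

a = 326; m = 1; result = 1

1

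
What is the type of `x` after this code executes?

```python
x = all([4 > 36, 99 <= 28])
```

all() returns bool

bool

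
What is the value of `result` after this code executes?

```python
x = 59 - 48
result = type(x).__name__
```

x is int; result = 'int'

'int'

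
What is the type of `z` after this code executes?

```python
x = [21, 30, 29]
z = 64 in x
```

'in' operator returns bool

bool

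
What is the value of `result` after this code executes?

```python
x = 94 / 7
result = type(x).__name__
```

x is float; result = 'float'

'float'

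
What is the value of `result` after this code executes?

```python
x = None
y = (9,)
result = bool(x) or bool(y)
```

x = None; y = (9,); result = True

True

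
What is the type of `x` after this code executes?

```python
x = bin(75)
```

bin() returns str representation

str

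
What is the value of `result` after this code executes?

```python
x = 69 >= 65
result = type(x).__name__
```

x is bool; result = 'bool'

'bool'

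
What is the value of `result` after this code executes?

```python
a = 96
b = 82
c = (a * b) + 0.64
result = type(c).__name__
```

a is int; b is int; c is float; result = 'float'

'float'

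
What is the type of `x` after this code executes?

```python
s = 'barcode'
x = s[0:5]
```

Slicing a str returns str

str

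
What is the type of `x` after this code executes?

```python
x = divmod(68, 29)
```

divmod() returns tuple of (quotient, remainder)

tuple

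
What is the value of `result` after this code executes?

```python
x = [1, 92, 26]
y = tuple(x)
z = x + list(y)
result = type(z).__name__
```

x is list; y is tuple; z is list; result = 'list'

'list'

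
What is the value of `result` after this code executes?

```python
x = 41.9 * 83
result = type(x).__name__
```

x is float; result = 'float'

'float'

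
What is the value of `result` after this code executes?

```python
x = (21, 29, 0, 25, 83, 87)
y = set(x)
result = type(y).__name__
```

x is tuple; y is set; result = 'set'

'set'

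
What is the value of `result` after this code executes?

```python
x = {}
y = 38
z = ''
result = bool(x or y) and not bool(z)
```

x = {}; y = 38; z = ''; result = True

True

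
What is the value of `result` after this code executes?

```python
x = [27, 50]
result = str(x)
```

x = [27, 50]; result = '[27, 50]'

'[27, 50]'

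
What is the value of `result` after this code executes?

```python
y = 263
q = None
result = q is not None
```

y = 263; q = None; result = False

False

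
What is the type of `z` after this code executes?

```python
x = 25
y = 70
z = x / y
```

int / int = float

float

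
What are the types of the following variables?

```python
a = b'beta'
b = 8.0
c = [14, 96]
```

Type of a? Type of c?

a is assigned a bytes literal (b'...' prefix); c is assigned a list literal (square brackets)

bytes, list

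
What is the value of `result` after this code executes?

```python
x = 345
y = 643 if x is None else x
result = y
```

x = 345; y = 345; result = 345

345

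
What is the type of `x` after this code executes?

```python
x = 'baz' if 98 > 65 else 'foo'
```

Both branches of conditional are str

str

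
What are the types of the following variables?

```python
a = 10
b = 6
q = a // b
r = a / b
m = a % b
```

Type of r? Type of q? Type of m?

/ returns float; // returns int; % of ints returns int

float, int, int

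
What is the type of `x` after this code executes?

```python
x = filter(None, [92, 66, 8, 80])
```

filter() returns a filter object

filter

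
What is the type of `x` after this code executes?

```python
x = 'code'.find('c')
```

str.find() returns int index

int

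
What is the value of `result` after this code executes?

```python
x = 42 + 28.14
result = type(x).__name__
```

x is float; result = 'float'

'float'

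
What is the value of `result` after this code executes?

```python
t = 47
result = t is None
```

t = 47; result = False

False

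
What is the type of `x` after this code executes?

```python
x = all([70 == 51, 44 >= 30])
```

all() returns bool

bool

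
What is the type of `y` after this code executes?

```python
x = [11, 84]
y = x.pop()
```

list.pop() returns the popped element

int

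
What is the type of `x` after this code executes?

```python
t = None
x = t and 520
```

'and' returns first falsy value (None)

NoneType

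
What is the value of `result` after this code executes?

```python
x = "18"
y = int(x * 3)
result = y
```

x = '18'; y = 181818; result = 181818

181818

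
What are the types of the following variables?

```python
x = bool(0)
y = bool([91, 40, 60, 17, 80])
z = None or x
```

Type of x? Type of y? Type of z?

bool() returns bool; bool() returns bool; None or bool returns the bool

bool, bool, bool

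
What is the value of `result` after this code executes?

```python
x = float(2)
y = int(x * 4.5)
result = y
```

x = 2.0; y = 9; result = 9

9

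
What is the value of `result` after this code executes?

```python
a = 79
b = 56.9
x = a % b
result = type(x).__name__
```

a is int; b is float; x is float; result = 'float'

'float'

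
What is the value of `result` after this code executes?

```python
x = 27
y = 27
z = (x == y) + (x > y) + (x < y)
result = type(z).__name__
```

x is int; y is int; z is int; result = 'int'

'int'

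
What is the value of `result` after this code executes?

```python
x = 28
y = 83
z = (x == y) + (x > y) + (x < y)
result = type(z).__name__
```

x is int; y is int; z is int; result = 'int'

'int'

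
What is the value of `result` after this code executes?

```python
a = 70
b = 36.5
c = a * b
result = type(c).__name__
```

a is int; b is float; c is float; result = 'float'

'float'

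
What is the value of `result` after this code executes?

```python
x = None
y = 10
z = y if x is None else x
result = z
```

x = None; y = 10; z = 10; result = 10

10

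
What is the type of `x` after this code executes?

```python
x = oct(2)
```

oct() returns str representation

str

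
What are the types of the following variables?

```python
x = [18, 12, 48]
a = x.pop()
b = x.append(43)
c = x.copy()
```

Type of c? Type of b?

copy() returns list; append() returns None

list, NoneType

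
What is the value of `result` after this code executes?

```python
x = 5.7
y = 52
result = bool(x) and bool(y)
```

x = 5.7; y = 52; result = True

True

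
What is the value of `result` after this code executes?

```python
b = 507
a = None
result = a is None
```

b = 507; a = None; result = True

True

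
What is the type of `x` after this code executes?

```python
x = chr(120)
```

chr() returns str (single char)

str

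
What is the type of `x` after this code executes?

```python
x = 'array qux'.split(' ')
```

str.split() returns list

list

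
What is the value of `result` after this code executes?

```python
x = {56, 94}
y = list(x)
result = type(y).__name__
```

x is set; y is list; result = 'list'

'list'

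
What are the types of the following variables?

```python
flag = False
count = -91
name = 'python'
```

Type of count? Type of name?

count is assigned a bare integer (no decimal point), so it is an int; name is assigned a quoted string literal, so it is a str

int, str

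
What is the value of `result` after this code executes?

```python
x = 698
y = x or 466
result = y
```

x = 698; y = 698; result = 698

698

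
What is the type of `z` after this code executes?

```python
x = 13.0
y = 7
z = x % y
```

float % int = float

float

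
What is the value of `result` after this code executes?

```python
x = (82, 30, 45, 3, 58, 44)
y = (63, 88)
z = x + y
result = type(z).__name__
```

x is tuple; y is tuple; z is tuple; result = 'tuple'

'tuple'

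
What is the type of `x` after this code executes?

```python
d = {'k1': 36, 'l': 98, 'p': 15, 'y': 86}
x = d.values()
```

.values() returns dict_values view

dict_values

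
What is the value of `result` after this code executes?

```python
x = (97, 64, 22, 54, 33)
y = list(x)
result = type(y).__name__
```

x is tuple; y is list; result = 'list'

'list'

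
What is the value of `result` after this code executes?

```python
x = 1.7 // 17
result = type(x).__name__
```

x is float; result = 'float'

'float'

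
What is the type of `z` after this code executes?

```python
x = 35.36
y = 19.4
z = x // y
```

float // float = float

float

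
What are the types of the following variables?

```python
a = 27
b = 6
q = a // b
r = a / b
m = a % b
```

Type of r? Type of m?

/ returns float; % of ints returns int

float, int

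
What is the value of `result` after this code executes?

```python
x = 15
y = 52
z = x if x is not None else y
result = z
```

x = 15; y = 52; z = 15; result = 15

15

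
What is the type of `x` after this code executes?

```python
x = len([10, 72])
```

len() always returns int

int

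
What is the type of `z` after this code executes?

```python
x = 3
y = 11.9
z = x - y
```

int - float = float

float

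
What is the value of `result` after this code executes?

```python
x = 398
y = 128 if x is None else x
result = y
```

x = 398; y = 398; result = 398

398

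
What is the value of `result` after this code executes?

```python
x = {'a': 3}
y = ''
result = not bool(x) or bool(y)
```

x = {'a': 3}; y = ''; result = False

False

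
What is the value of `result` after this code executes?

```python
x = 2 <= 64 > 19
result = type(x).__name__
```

x is bool; result = 'bool'

'bool'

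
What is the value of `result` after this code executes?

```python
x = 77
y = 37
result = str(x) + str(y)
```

x = 77; y = 37; result = '7737'

'7737'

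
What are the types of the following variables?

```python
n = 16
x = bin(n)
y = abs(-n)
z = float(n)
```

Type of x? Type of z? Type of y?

bin() returns str; float() returns float; abs() of int returns int

str, float, int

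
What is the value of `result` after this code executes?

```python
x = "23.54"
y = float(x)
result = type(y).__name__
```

x is str; y is float; result = 'float'

'float'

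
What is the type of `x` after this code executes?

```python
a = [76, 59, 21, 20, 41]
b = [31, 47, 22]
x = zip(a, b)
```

zip() returns a zip object

zip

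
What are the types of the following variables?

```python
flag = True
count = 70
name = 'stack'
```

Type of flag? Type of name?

flag is assigned the constant True, which has type bool; name is assigned a quoted string literal, so it is a str

bool, str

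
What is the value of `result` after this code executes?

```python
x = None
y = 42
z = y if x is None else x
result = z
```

x = None; y = 42; z = 42; result = 42

42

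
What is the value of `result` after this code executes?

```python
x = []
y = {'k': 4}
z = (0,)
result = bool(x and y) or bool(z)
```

x = []; y = {'k': 4}; z = (0,); result = True

True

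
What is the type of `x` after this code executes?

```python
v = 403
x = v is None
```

'is' comparison returns bool

bool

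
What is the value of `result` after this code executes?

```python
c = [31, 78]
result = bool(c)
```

c = [31, 78]; result = True

True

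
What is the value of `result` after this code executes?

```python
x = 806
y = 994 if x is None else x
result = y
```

x = 806; y = 806; result = 806

806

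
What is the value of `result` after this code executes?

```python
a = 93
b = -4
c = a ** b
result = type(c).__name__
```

a is int; b is int; c is float; result = 'float'

'float'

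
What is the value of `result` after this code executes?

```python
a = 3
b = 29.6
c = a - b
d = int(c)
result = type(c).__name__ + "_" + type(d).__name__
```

a is int; b is float; c is float; d is int; result = 'float_int'

'float_int'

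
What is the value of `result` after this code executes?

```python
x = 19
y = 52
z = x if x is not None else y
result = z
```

x = 19; y = 52; z = 19; result = 19

19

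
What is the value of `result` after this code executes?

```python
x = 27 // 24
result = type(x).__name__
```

x is int; result = 'int'

'int'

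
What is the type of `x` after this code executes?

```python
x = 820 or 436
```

'or' returns first truthy value (int)

int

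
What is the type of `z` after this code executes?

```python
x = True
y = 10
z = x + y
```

bool + int = int (bool is subclass of int)

int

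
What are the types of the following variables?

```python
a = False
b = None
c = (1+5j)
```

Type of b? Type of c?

b is assigned None, whose type is NoneType; c is assigned (1+5j), an int plus an imaginary literal (j suffix), which evaluates to complex

NoneType, complex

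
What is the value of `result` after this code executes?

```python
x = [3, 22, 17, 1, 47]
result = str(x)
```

x = [3, 22, 17, 1, 47]; result = '[3, 22, 17, 1, 47]'

'[3, 22, 17, 1, 47]'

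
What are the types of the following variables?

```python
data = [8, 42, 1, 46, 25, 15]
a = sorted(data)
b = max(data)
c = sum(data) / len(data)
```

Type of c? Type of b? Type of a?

int / int = float; max of ints returns int; sorted() returns list

float, int, list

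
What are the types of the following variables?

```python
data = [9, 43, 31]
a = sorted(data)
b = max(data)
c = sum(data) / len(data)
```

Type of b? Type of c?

max of ints returns int; int / int = float

int, float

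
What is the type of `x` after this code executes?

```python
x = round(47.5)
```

round() with no decimal places returns int

int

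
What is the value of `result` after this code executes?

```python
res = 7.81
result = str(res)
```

res = 7.81; result = '7.81'

'7.81'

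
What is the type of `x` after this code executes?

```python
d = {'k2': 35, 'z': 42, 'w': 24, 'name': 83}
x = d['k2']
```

Accessing dict[str, int] with str key returns int

int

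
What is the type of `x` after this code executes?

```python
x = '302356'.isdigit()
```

str.isdigit() returns bool

bool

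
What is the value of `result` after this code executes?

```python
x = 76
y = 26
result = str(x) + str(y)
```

x = 76; y = 26; result = '7626'

'7626'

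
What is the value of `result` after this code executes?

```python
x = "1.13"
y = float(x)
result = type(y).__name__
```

x is str; y is float; result = 'float'

'float'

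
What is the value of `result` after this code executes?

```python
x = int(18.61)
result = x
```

x = 18; result = 18

18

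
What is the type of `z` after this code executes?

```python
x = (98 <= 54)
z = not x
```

'not' returns bool

bool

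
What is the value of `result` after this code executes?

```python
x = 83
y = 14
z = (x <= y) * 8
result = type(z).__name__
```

x is int; y is int; z is int; result = 'int'

'int'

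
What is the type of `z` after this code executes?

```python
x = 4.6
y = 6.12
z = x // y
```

float // float = float

float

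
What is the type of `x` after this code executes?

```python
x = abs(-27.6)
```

abs() of float returns float

float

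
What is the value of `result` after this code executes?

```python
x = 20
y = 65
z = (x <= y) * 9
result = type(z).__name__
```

x is int; y is int; z is int; result = 'int'

'int'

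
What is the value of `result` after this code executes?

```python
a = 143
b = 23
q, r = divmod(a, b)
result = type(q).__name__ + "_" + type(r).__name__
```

a is int; b is int; q is int; r is int; result = 'int_int'

'int_int'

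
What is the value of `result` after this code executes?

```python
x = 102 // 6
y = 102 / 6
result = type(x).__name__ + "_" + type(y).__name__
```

x is int; y is float; result = 'int_float'

'int_float'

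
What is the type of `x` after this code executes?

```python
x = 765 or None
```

'or' returns first truthy value

int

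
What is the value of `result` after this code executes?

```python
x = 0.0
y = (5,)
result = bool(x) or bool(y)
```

x = 0.0; y = (5,); result = True

True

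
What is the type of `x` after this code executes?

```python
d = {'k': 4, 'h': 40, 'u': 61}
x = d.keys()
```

.keys() returns dict_keys view

dict_keys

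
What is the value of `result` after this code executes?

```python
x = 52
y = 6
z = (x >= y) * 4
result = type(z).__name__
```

x is int; y is int; z is int; result = 'int'

'int'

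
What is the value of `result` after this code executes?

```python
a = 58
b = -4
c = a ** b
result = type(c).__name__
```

a is int; b is int; c is float; result = 'float'

'float'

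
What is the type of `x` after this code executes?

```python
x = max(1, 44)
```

max() of ints returns int

int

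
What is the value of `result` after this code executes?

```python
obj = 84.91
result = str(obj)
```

obj = 84.91; result = '84.91'

'84.91'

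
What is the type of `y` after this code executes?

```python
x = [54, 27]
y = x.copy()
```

list.copy() returns list

list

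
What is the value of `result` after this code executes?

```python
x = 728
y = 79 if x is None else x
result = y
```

x = 728; y = 728; result = 728

728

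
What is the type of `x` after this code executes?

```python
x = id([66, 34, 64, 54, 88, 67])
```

id() returns int

int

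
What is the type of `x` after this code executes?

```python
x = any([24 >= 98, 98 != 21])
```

any() returns bool

bool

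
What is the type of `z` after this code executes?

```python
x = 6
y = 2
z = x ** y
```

positive int ** positive int = int

int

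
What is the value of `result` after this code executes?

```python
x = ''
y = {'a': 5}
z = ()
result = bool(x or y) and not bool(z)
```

x = ''; y = {'a': 5}; z = (); result = True

True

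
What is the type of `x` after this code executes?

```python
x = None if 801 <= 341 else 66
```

801 <= 341 is False, so the else branch is taken

int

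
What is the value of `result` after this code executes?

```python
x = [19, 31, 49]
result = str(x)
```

x = [19, 31, 49]; result = '[19, 31, 49]'

'[19, 31, 49]'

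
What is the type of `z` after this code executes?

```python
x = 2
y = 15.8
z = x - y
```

int - float = float

float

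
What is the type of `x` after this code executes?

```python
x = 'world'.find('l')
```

str.find() returns int index

int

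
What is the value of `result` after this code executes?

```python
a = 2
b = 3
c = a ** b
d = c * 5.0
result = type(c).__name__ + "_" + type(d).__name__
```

a is int; b is int; c is int; d is float; result = 'int_float'

'int_float'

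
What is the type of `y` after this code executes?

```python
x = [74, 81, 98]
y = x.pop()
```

list.pop() returns the popped element

int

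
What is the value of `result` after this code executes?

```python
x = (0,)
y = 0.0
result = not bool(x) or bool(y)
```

x = (0,); y = 0.0; result = False

False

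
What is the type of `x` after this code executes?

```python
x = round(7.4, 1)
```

round() with decimal places returns float

float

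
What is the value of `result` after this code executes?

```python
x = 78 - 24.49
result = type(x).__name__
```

x is float; result = 'float'

'float'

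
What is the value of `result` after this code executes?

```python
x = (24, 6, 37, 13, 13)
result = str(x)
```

x = (24, 6, 37, 13, 13); result = '(24, 6, 37, 13, 13)'

'(24, 6, 37, 13, 13)'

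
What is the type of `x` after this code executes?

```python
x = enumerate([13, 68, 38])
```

enumerate() returns an enumerate object

enumerate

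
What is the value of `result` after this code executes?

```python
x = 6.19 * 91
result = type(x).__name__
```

x is float; result = 'float'

'float'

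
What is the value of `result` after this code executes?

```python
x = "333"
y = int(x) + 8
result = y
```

x = '333'; y = 341; result = 341

341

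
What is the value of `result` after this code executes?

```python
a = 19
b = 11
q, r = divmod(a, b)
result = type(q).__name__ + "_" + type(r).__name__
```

a is int; b is int; q is int; r is int; result = 'int_int'

'int_int'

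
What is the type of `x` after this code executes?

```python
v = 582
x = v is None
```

'is' comparison returns bool

bool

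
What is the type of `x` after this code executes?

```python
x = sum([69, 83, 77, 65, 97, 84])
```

sum() of ints returns int

int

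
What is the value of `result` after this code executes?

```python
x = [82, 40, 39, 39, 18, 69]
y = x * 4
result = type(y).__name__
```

x is list; y is list; result = 'list'

'list'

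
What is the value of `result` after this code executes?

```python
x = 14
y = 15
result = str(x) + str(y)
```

x = 14; y = 15; result = '1415'

'1415'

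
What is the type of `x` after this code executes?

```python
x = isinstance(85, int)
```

isinstance() returns bool

bool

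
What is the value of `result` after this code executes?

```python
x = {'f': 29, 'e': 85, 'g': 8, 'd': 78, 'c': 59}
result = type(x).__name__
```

x is dict; result = 'dict'

'dict'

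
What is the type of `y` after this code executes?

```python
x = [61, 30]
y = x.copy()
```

list.copy() returns list

list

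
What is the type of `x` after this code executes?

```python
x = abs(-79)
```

abs() of int returns int

int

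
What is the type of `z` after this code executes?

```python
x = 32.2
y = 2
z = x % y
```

float % int = float

float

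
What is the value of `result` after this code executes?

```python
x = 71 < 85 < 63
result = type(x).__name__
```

x is bool; result = 'bool'

'bool'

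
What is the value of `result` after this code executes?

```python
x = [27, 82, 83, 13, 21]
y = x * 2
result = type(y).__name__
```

x is list; y is list; result = 'list'

'list'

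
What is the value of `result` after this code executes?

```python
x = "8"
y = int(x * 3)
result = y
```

x = '8'; y = 888; result = 888

888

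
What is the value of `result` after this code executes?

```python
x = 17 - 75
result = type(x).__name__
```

x is int; result = 'int'

'int'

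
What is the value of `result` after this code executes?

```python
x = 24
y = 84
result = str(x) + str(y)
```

x = 24; y = 84; result = '2484'

'2484'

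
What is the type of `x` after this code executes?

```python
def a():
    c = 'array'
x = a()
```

Function without return returns None

NoneType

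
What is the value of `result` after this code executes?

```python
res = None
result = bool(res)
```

res = None; result = False

False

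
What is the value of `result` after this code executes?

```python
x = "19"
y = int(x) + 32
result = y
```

x = '19'; y = 51; result = 51

51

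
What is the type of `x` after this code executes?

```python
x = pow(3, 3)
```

pow(int, int) returns int

int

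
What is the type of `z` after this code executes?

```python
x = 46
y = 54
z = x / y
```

int / int = float

float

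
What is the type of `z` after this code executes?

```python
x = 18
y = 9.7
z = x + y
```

int + float = float

float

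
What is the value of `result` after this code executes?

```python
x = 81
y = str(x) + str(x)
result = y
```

x = 81; y = '8181'; result = '8181'

'8181'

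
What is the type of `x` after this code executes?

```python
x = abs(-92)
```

abs() of int returns int

int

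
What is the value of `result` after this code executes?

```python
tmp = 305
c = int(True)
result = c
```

tmp = 305; c = 1; result = 1

1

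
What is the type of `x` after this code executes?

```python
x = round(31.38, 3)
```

round() with decimal places returns float

float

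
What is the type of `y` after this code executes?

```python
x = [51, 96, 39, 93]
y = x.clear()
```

list.clear() returns None

NoneType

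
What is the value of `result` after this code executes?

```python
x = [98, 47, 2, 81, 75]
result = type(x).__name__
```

x is list; result = 'list'

'list'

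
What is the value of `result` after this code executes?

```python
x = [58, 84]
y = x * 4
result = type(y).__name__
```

x is list; y is list; result = 'list'

'list'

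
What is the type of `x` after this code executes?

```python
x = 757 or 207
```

'or' returns first truthy value (int)

int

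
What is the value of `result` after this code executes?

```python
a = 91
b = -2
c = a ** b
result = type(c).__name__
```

a is int; b is int; c is float; result = 'float'

'float'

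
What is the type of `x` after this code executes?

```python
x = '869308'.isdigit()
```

str.isdigit() returns bool

bool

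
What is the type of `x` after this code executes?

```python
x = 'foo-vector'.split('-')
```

str.split() returns list

list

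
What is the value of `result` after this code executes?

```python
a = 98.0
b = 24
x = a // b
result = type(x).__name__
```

a is float; b is int; x is float; result = 'float'

'float'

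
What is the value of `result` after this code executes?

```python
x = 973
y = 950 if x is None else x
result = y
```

x = 973; y = 973; result = 973

973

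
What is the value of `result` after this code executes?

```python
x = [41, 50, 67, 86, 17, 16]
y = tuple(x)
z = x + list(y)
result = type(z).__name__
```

x is list; y is tuple; z is list; result = 'list'

'list'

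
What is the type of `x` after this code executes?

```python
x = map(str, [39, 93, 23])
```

map() returns a map object

map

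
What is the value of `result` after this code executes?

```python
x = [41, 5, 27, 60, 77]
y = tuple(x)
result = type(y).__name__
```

x is list; y is tuple; result = 'tuple'

'tuple'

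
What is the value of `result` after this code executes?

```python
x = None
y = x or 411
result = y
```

x = None; y = 411; result = 411

411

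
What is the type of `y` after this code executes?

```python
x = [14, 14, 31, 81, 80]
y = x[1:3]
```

Slicing a list returns a list

list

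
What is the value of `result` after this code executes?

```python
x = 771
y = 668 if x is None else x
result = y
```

x = 771; y = 771; result = 771

771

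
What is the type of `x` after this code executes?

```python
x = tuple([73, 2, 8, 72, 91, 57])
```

tuple() constructor returns tuple

tuple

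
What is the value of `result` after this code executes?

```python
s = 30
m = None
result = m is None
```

s = 30; m = None; result = True

True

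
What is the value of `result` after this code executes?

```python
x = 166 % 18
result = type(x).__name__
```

x is int; result = 'int'

'int'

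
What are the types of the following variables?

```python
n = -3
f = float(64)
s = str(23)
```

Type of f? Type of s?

f is assigned the result of calling float(), which returns a float; s is assigned the result of calling str(), which returns a str

float, str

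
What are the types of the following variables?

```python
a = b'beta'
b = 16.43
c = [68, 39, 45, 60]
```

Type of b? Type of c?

b is assigned a number with a decimal point, so it is a float; c is assigned a list literal (square brackets)

float, list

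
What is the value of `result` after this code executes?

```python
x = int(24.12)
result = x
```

x = 24; result = 24

24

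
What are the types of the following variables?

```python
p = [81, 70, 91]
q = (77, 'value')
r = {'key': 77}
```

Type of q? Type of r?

q is assigned a tuple (parenthesized, comma-separated values); r is assigned a dict literal ({key: value})

tuple, dict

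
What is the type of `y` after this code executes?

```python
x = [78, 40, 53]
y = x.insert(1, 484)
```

list.insert() returns None

NoneType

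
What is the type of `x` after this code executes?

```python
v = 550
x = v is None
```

'is' comparison returns bool

bool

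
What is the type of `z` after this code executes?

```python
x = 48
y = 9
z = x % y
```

int % int = int

int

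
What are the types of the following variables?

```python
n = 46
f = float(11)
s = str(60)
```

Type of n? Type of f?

n is assigned a bare integer (no decimal point), so it is an int; f is assigned the result of calling float(), which returns a float

int, float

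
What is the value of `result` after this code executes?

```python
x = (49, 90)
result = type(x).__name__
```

x is tuple; result = 'tuple'

'tuple'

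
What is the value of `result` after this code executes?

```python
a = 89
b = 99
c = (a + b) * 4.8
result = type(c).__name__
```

a is int; b is int; c is float; result = 'float'

'float'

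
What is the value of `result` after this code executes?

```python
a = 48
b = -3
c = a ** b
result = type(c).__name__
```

a is int; b is int; c is float; result = 'float'

'float'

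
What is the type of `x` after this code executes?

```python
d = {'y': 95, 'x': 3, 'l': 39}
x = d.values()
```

.values() returns dict_values view

dict_values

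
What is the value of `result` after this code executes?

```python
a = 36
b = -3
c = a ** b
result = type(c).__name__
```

a is int; b is int; c is float; result = 'float'

'float'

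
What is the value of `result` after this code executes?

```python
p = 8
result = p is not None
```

p = 8; result = True

True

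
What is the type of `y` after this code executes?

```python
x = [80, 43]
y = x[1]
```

Indexing list[int] returns int

int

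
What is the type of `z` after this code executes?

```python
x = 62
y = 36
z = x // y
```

int // int = int

int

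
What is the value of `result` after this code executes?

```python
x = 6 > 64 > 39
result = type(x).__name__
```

x is bool; result = 'bool'

'bool'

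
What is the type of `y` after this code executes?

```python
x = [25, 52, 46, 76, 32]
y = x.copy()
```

list.copy() returns list

list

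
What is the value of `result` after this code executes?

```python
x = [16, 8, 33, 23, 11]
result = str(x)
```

x = [16, 8, 33, 23, 11]; result = '[16, 8, 33, 23, 11]'

'[16, 8, 33, 23, 11]'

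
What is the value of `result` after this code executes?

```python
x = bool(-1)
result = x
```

x = True; result = True

True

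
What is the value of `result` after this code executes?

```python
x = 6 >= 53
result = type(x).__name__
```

x is bool; result = 'bool'

'bool'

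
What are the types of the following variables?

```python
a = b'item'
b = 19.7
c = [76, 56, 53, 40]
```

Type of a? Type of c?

a is assigned a bytes literal (b'...' prefix); c is assigned a list literal (square brackets)

bytes, list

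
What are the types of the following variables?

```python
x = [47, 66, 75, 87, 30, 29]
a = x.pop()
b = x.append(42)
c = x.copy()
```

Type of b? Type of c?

append() returns None; copy() returns list

NoneType, list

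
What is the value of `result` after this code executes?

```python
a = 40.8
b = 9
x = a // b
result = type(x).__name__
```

a is float; b is int; x is float; result = 'float'

'float'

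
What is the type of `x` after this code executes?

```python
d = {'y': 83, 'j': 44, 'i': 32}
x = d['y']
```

Accessing dict[str, int] with str key returns int

int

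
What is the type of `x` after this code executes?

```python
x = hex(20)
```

hex() returns str representation

str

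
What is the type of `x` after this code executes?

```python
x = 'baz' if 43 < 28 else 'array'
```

Both branches of conditional are str

str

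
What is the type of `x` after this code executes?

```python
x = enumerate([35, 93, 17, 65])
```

enumerate() returns an enumerate object

enumerate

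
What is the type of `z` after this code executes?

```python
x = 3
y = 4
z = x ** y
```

positive int ** positive int = int

int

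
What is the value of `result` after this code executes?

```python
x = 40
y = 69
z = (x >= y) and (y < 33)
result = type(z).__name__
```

x is int; y is int; z is bool; result = 'bool'

'bool'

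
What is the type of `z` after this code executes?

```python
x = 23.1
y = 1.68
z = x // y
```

float // float = float

float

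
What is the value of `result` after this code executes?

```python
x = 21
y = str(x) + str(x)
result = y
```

x = 21; y = '2121'; result = '2121'

'2121'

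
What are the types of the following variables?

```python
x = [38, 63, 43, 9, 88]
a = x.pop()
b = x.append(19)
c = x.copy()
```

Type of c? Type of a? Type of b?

copy() returns list; pop() returns element; append() returns None

list, int, NoneType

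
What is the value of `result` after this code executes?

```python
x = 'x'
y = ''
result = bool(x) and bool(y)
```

x = 'x'; y = ''; result = False

False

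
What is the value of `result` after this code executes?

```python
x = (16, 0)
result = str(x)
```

x = (16, 0); result = '(16, 0)'

'(16, 0)'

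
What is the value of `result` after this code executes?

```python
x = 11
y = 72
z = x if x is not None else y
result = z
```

x = 11; y = 72; z = 11; result = 11

11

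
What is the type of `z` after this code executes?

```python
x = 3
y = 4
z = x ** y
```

positive int ** positive int = int

int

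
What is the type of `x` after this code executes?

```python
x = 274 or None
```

'or' returns first truthy value

int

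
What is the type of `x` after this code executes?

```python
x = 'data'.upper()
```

str.upper() returns str

str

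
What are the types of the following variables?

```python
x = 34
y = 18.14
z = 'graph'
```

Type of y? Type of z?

y is assigned a number with a decimal point, so it is a float; z is assigned a quoted string literal, so it is a str

float, str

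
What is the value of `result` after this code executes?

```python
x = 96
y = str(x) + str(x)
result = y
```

x = 96; y = '9696'; result = '9696'

'9696'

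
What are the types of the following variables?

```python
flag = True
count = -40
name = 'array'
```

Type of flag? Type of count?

flag is assigned the constant True, which has type bool; count is assigned a bare integer (no decimal point), so it is an int

bool, int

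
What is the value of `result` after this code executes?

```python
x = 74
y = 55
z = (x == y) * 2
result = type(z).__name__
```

x is int; y is int; z is int; result = 'int'

'int'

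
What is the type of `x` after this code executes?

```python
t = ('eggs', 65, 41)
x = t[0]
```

Index 0 of tuple is a str literal

str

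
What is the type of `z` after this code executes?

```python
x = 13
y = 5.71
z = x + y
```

int + float = float

float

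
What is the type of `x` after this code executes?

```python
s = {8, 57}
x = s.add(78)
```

set.add() returns None (mutates in place)

NoneType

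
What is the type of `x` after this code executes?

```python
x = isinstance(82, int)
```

isinstance() returns bool

bool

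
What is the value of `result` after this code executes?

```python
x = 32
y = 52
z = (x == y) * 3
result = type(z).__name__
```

x is int; y is int; z is int; result = 'int'

'int'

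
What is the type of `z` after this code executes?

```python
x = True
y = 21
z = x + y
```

bool + int = int (bool is subclass of int)

int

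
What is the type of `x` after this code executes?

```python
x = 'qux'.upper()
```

str.upper() returns str

str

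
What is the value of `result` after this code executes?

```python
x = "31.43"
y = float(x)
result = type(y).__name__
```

x is str; y is float; result = 'float'

'float'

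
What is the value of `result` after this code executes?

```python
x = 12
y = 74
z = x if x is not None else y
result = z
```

x = 12; y = 74; z = 12; result = 12

12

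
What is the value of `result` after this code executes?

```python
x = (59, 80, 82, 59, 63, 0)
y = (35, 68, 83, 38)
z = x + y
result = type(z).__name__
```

x is tuple; y is tuple; z is tuple; result = 'tuple'

'tuple'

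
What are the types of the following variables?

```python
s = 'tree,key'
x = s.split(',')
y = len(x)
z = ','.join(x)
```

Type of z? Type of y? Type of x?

str.join() returns str; len() returns int; str.split() returns list

str, int, list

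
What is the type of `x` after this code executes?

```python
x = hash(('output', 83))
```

hash() returns int

int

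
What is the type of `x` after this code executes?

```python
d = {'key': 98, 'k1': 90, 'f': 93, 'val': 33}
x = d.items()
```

dict.items() returns dict_items view

dict_items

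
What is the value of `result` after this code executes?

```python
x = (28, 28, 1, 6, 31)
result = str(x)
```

x = (28, 28, 1, 6, 31); result = '(28, 28, 1, 6, 31)'

'(28, 28, 1, 6, 31)'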